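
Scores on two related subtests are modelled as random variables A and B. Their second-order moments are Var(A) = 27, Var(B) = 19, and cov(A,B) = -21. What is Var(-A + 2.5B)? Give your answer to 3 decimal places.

250.750

Var(-A + 2.5B) = (-1)²·Var(A) + (2.5)²·Var(B) + 2·(-1)·(2.5)·cov(A,B)
= 1·27 + 6.25·19 + -5·-21 = 250.75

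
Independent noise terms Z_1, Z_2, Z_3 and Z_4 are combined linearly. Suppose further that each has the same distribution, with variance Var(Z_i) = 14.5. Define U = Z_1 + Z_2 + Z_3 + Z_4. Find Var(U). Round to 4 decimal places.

By independence, Var(U) = (1)²Var(Z_1) + (1)²Var(Z_2) + (1)²Var(Z_3) + (1)²Var(Z_4)
= (1)²·14.5 + (1)²·14.5 + (1)²·14.5 + (1)²·14.5 = 58

58.0000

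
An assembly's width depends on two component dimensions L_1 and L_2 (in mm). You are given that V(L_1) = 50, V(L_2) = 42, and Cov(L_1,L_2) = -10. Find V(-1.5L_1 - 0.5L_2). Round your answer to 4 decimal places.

V(-1.5L_1 - 0.5L_2) = (-1.5)²·V(L_1) + (-0.5)²·V(L_2) + 2·(-1.5)·(-0.5)·Cov(L_1,L_2)
= 2.25·50 + 0.25·42 + 1.5·-10 = 108

108.0000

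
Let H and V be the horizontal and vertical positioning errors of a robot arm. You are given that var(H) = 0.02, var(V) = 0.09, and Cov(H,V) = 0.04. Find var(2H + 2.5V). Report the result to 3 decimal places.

1.043

var(2H + 2.5V) = (2)²·var(H) + (2.5)²·var(V) + 2·(2)·(2.5)·Cov(H,V)
= 4·0.02 + 6.25·0.09 + 10·0.04 = 1.0425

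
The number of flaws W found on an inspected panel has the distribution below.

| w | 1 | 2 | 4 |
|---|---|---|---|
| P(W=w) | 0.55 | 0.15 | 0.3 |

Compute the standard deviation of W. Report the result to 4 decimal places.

1.3219

E[W] = (1)(0.55) + (2)(0.15) + (4)(0.3) = 2.05
E[W²] = (1)²(0.55) + (2)²(0.15) + (4)²(0.3) = 5.95
Var(W) = E[W²] − (E[W])² = 5.95 − (2.05)² = 1.7475
σ(W) = √1.7475 ≈ 1.3219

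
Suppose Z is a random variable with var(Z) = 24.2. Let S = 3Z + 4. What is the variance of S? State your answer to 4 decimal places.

217.8000

var(3Z + 4) = (3)²·var(Z) = 9·24.2 = 217.8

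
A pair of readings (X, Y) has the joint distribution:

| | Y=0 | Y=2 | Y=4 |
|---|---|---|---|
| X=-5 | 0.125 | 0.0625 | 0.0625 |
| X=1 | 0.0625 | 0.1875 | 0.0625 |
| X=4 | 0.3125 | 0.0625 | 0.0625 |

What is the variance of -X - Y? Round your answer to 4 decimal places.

13.5273

E[X] = 0.8125,  E[Y] = 1.375,  E[XY] = 0.25
Var(X) = 13.5625 − (0.8125)² = 12.90234375;  Var(Y) = 4.25 − (1.375)² = 2.359375
Cov(X,Y) = 0.25 − (0.8125)(1.375) = -0.8671875
Var(-X - Y) = (-1)²·12.90234375 + (-1)²·2.359375 + 2·(-1)·(-1)·-0.8671875 = 13.52734375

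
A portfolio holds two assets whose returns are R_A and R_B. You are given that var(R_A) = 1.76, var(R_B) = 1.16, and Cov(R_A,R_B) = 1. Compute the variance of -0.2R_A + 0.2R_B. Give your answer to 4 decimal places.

0.0368

var(-0.2R_A + 0.2R_B) = (-0.2)²·var(R_A) + (0.2)²·var(R_B) + 2·(-0.2)·(0.2)·Cov(R_A,R_B)
= 0.04·1.76 + 0.04·1.16 + -0.08·1 = 0.0368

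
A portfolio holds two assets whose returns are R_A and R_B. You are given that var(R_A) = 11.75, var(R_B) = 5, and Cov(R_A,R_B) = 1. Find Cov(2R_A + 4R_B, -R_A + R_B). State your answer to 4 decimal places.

-5.5000

Cov(2R_A + 4R_B, -R_A + R_B) = (2)(-1)var(R_A) + (4)(1)var(R_B) + [(2)(1) + (4)(-1)]Cov(R_A,R_B)
= -2·11.75 + 4·5 + -2·1 = -5.5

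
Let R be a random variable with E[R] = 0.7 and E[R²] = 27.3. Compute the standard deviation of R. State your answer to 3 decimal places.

Var(R) = 27.3 − (0.7)² = 26.81
SD(R) = √26.81 ≈ 5.178

5.178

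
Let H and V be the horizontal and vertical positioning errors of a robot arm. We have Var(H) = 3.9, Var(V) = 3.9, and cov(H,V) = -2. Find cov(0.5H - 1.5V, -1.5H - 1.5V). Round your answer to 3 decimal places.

cov(0.5H - 1.5V, -1.5H - 1.5V) = (0.5)(-1.5)Var(H) + (-1.5)(-1.5)Var(V) + [(0.5)(-1.5) + (-1.5)(-1.5)]cov(H,V)
= -0.75·3.9 + 2.25·3.9 + 1.5·-2 = 2.85

2.850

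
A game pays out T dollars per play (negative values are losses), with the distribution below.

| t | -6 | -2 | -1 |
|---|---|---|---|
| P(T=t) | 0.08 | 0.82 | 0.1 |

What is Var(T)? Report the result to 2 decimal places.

E[T] = (-6)(0.08) + (-2)(0.82) + (-1)(0.1) = -2.22
E[T²] = (-6)²(0.08) + (-2)²(0.82) + (-1)²(0.1) = 6.26
Var(T) = E[T²] − (E[T])² = 6.26 − (-2.22)² = 1.3316

1.33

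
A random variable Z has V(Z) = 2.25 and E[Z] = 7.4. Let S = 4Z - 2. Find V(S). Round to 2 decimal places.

V(4Z - 2) = (4)²·V(Z) = 16·2.25 = 36

36.00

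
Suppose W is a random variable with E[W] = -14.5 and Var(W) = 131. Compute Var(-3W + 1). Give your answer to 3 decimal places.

Var(-3W + 1) = (-3)²·Var(W) = 9·131 = 1179

1179.000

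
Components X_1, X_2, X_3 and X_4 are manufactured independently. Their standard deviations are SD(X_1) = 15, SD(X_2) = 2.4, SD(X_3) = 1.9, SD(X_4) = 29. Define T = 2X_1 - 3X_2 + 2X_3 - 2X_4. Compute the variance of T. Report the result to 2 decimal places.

4330.28

Var(X_1) = 225, Var(X_2) = 5.76, Var(X_3) = 3.61, Var(X_4) = 841
By independence, Var(T) = (2)²Var(X_1) + (-3)²Var(X_2) + (2)²Var(X_3) + (-2)²Var(X_4)
= (2)²·225 + (-3)²·5.76 + (2)²·3.61 + (-2)²·841 = 4330.28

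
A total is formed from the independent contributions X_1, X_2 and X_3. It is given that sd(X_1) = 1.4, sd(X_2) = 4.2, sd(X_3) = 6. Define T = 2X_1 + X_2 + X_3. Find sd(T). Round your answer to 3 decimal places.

7.841

Var(X_1) = 1.96, Var(X_2) = 17.64, Var(X_3) = 36
By independence, Var(T) = (2)²Var(X_1) + (1)²Var(X_2) + (1)²Var(X_3)
= (2)²·1.96 + (1)²·17.64 + (1)²·36 = 61.48
sd(T) = √61.48 ≈ 7.841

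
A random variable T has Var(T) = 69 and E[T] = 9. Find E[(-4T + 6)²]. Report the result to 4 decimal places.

E[-4T + 6] = -4·9 + 6 = -30
Var(-4T + 6) = (-4)²·69 = 1104
E[(-4T + 6)²] = Var((-4T + 6)) + (E[(-4T + 6)])² = 1104 + (-30)² = 2004

2004.0000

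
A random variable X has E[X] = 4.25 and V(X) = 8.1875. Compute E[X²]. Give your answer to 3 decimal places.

26.250

E[X²] = V(X) + (E[X])² = 8.1875 + (4.25)² = 26.25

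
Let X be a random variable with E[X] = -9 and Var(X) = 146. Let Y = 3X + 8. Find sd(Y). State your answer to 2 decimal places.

Var(3X + 8) = (3)²·146 = 1314
sd(Y) = √1314 ≈ 36.25

36.25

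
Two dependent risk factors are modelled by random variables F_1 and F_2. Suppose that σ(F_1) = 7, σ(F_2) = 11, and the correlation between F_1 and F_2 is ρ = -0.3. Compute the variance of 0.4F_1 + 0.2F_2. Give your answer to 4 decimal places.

Var(F_1) = (7)² = 49;  Var(F_2) = (11)² = 121
Cov(F_1,F_2) = ρ·σ(F_1)·σ(F_2) = -0.3·7·11 = -23.1
Var(0.4F_1 + 0.2F_2) = (0.4)²·Var(F_1) + (0.2)²·Var(F_2) + 2·(0.4)·(0.2)·Cov(F_1,F_2)
= 0.16·49 + 0.04·121 + 0.16·-23.1 = 8.984

8.9840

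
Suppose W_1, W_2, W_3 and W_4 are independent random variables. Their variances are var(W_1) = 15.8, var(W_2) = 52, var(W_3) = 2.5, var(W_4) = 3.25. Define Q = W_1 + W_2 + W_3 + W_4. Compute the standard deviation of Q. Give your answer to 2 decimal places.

By independence, var(Q) = (1)²var(W_1) + (1)²var(W_2) + (1)²var(W_3) + (1)²var(W_4)
= (1)²·15.8 + (1)²·52 + (1)²·2.5 + (1)²·3.25 = 73.55
σ(Q) = √73.55 ≈ 8.58

8.58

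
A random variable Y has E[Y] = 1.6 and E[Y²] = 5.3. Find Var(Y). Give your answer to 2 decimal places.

Var(Y) = 5.3 − (1.6)² = 2.74

2.74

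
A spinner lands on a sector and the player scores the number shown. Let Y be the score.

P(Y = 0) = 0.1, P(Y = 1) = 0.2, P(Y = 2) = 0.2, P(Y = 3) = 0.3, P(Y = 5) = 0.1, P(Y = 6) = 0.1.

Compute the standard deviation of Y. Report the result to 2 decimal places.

1.74

E[Y] = (0)(0.1) + (1)(0.2) + (2)(0.2) + (3)(0.3) + (5)(0.1) + (6)(0.1) = 2.6
E[Y²] = (0)²(0.1) + (1)²(0.2) + (2)²(0.2) + (3)²(0.3) + (5)²(0.1) + (6)²(0.1) = 9.8
Var(Y) = E[Y²] − (E[Y])² = 9.8 − (2.6)² = 3.04
σ(Y) = √3.04 ≈ 1.74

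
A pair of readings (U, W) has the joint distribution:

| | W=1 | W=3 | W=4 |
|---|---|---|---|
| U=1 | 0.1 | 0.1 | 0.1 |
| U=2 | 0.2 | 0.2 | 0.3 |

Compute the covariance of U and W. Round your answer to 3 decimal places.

E[U] = 1.7,  E[W] = 2.8
E[UW] = 4.8
Cov(U,W) = E[UW] − E[U]E[W] = 4.8 − (1.7)(2.8) = 0.04

0.040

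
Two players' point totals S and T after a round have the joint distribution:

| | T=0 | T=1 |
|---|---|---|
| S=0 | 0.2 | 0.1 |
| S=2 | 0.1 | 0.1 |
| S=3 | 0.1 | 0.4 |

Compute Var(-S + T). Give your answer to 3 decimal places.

1.410

E[S] = 1.9,  E[T] = 0.6,  E[ST] = 1.4
Var(S) = 5.3 − (1.9)² = 1.69;  Var(T) = 0.6 − (0.6)² = 0.24
Cov(S,T) = 1.4 − (1.9)(0.6) = 0.26
Var(-S + T) = (-1)²·1.69 + (1)²·0.24 + 2·(-1)·(1)·0.26 = 1.41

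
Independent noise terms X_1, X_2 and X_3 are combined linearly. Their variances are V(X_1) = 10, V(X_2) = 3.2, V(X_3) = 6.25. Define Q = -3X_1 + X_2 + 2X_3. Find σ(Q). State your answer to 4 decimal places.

10.8720

By independence, V(Q) = (-3)²V(X_1) + (1)²V(X_2) + (2)²V(X_3)
= (-3)²·10 + (1)²·3.2 + (2)²·6.25 = 118.2
σ(Q) = √118.2 ≈ 10.8720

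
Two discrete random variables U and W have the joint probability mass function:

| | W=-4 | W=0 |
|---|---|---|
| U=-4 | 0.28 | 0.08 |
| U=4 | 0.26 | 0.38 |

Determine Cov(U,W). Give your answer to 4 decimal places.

2.7392

E[U] = 1.12,  E[W] = -2.16
E[UW] = 0.32
Cov(U,W) = E[UW] − E[U]E[W] = 0.32 − (1.12)(-2.16) = 2.7392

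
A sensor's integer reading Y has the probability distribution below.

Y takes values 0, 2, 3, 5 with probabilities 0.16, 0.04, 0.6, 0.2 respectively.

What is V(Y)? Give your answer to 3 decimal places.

2.266

E[Y] = (0)(0.16) + (2)(0.04) + (3)(0.6) + (5)(0.2) = 2.88
E[Y²] = (0)²(0.16) + (2)²(0.04) + (3)²(0.6) + (5)²(0.2) = 10.56
V(Y) = E[Y²] − (E[Y])² = 10.56 − (2.88)² = 2.2656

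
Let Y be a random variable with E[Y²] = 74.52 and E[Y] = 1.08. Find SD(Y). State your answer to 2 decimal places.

var(Y) = 74.52 − (1.08)² = 73.3536
SD(Y) = √73.3536 ≈ 8.56

8.56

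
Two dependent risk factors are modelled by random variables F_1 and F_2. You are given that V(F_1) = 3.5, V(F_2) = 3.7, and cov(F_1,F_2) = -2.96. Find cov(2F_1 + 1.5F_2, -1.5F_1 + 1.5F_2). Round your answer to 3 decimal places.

-4.395

cov(2F_1 + 1.5F_2, -1.5F_1 + 1.5F_2) = (2)(-1.5)V(F_1) + (1.5)(1.5)V(F_2) + [(2)(1.5) + (1.5)(-1.5)]cov(F_1,F_2)
= -3·3.5 + 2.25·3.7 + 0.75·-2.96 = -4.395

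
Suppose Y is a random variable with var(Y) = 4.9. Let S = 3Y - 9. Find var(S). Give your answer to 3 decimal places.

44.100

var(3Y - 9) = (3)²·var(Y) = 9·4.9 = 44.1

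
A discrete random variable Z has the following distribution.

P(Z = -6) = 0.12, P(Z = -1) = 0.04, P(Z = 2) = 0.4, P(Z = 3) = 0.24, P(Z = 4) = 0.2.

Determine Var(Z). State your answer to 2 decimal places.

E[Z] = (-6)(0.12) + (-1)(0.04) + (2)(0.4) + (3)(0.24) + (4)(0.2) = 1.56
E[Z²] = (-6)²(0.12) + (-1)²(0.04) + (2)²(0.4) + (3)²(0.24) + (4)²(0.2) = 11.32
Var(Z) = E[Z²] − (E[Z])² = 11.32 − (1.56)² = 8.8864

8.89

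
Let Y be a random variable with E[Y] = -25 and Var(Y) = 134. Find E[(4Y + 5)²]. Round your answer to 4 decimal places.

E[4Y + 5] = 4·-25 + 5 = -95
Var(4Y + 5) = (4)²·134 = 2144
E[(4Y + 5)²] = Var((4Y + 5)) + (E[(4Y + 5)])² = 2144 + (-95)² = 11169

11169.0000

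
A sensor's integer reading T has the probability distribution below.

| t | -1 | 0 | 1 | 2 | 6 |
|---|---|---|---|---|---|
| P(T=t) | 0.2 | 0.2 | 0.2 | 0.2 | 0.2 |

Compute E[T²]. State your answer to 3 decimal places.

8.400

E[T²] = (-1)²(0.2) + (0)²(0.2) + (1)²(0.2) + (2)²(0.2) + (6)²(0.2) = 8.4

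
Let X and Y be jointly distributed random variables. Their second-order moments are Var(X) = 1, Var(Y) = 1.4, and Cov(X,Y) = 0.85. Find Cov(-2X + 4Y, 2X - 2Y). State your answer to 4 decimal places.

-5.0000

Cov(-2X + 4Y, 2X - 2Y) = (-2)(2)Var(X) + (4)(-2)Var(Y) + [(-2)(-2) + (4)(2)]Cov(X,Y)
= -4·1 + -8·1.4 + 12·0.85 = -5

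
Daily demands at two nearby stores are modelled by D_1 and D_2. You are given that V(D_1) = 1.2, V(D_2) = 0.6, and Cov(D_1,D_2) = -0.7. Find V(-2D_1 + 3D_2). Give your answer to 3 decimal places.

V(-2D_1 + 3D_2) = (-2)²·V(D_1) + (3)²·V(D_2) + 2·(-2)·(3)·Cov(D_1,D_2)
= 4·1.2 + 9·0.6 + -12·-0.7 = 18.6

18.600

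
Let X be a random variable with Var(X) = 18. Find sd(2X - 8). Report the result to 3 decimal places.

Var(2X - 8) = (2)²·18 = 72
sd(2X - 8) = √72 ≈ 8.485

8.485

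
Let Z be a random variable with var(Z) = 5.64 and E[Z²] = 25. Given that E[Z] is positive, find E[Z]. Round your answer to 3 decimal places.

4.400

(E[Z])² = E[Z²] − var(Z) = 25 − 5.64 = 19.36
E[Z] = √19.36 = 4.4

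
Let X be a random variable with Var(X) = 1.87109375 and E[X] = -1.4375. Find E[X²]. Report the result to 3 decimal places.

E[X²] = Var(X) + (E[X])² = 1.87109375 + (-1.4375)² = 3.9375

3.938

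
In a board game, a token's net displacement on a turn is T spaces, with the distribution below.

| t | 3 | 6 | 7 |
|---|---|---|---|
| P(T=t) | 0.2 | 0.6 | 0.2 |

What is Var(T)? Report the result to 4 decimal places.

E[T] = (3)(0.2) + (6)(0.6) + (7)(0.2) = 5.6
E[T²] = (3)²(0.2) + (6)²(0.6) + (7)²(0.2) = 33.2
Var(T) = E[T²] − (E[T])² = 33.2 − (5.6)² = 1.84

1.8400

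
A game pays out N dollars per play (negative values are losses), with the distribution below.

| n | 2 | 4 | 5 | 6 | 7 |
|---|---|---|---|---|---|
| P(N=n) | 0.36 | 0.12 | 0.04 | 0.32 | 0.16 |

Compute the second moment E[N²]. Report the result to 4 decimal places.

E[N²] = (2)²(0.36) + (4)²(0.12) + (5)²(0.04) + (6)²(0.32) + (7)²(0.16) = 23.72

23.7200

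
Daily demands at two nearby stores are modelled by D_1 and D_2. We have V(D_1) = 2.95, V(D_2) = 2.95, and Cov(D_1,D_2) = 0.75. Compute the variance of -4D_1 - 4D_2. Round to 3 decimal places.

118.400

V(-4D_1 - 4D_2) = (-4)²·V(D_1) + (-4)²·V(D_2) + 2·(-4)·(-4)·Cov(D_1,D_2)
= 16·2.95 + 16·2.95 + 32·0.75 = 118.4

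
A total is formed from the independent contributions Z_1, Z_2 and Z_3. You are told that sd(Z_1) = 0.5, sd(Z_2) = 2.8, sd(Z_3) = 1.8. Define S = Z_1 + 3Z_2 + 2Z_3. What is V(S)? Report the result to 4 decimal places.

V(Z_1) = 0.25, V(Z_2) = 7.84, V(Z_3) = 3.24
By independence, V(S) = (1)²V(Z_1) + (3)²V(Z_2) + (2)²V(Z_3)
= (1)²·0.25 + (3)²·7.84 + (2)²·3.24 = 83.77

83.7700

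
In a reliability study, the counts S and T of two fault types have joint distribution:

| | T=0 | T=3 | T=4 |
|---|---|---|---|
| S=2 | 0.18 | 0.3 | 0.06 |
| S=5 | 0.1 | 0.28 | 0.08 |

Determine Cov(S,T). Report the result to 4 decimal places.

E[S] = 3.38,  E[T] = 2.3
E[ST] = 8.08
Cov(S,T) = E[ST] − E[S]E[T] = 8.08 − (3.38)(2.3) = 0.306

0.3060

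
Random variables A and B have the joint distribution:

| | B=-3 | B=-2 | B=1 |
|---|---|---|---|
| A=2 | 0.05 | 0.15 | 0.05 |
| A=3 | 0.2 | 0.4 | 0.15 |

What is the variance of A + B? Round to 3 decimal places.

E[A] = 2.75,  E[B] = -1.65,  E[AB] = -4.55
Var(A) = 7.75 − (2.75)² = 0.1875;  Var(B) = 4.65 − (-1.65)² = 1.9275
Cov(A,B) = -4.55 − (2.75)(-1.65) = -0.0125
Var(A + B) = (1)²·0.1875 + (1)²·1.9275 + 2·(1)·(1)·-0.0125 = 2.09

2.090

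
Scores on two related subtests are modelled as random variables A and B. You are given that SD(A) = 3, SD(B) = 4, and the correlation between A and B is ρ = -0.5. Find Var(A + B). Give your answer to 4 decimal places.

13.0000

Var(A) = (3)² = 9;  Var(B) = (4)² = 16
Cov(A,B) = ρ·SD(A)·SD(B) = -0.5·3·4 = -6
Var(A + B) = (1)²·Var(A) + (1)²·Var(B) + 2·(1)·(1)·Cov(A,B)
= 1·9 + 1·16 + 2·-6 = 13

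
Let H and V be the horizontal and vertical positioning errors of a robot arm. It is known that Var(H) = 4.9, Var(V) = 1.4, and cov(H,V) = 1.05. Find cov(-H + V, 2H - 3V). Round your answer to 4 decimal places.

cov(-H + V, 2H - 3V) = (-1)(2)Var(H) + (1)(-3)Var(V) + [(-1)(-3) + (1)(2)]cov(H,V)
= -2·4.9 + -3·1.4 + 5·1.05 = -8.75

-8.7500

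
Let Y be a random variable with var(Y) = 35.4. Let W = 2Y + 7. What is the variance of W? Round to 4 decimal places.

141.6000

var(2Y + 7) = (2)²·var(Y) = 4·35.4 = 141.6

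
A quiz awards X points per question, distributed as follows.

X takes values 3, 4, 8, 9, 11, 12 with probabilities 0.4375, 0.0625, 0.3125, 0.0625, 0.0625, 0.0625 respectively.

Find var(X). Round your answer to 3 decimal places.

9.809

E[X] = (3)(0.4375) + (4)(0.0625) + (8)(0.3125) + (9)(0.0625) + (11)(0.0625) + (12)(0.0625) = 6.0625
E[X²] = (3)²(0.4375) + (4)²(0.0625) + (8)²(0.3125) + (9)²(0.0625) + (11)²(0.0625) + (12)²(0.0625) = 46.5625
var(X) = E[X²] − (E[X])² = 46.5625 − (6.0625)² = 9.80859375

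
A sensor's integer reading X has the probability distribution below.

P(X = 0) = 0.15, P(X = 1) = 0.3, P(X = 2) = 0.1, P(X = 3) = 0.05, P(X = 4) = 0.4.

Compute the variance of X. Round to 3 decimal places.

E[X] = (0)(0.15) + (1)(0.3) + (2)(0.1) + (3)(0.05) + (4)(0.4) = 2.25
E[X²] = (0)²(0.15) + (1)²(0.3) + (2)²(0.1) + (3)²(0.05) + (4)²(0.4) = 7.55
Var(X) = E[X²] − (E[X])² = 7.55 − (2.25)² = 2.4875

2.488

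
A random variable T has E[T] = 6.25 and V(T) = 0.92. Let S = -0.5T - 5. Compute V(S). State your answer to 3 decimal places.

V(-0.5T - 5) = (-0.5)²·V(T) = 0.25·0.92 = 0.23

0.230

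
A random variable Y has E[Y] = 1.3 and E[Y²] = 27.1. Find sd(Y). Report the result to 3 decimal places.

V(Y) = 27.1 − (1.3)² = 25.41
sd(Y) = √25.41 ≈ 5.041

5.041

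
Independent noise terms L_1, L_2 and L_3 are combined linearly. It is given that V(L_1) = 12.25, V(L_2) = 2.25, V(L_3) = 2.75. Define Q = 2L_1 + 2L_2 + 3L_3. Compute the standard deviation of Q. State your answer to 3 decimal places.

By independence, V(Q) = (2)²V(L_1) + (2)²V(L_2) + (3)²V(L_3)
= (2)²·12.25 + (2)²·2.25 + (3)²·2.75 = 82.75
SD(Q) = √82.75 ≈ 9.097

9.097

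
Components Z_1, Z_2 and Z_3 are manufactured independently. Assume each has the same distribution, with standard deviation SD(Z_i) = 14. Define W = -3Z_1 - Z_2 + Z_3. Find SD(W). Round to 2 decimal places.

Var(Z_i) = (14)² = 196
By independence, Var(W) = (-3)²Var(Z_1) + (-1)²Var(Z_2) + (1)²Var(Z_3)
= (-3)²·196 + (-1)²·196 + (1)²·196 = 2156
SD(W) = √2156 ≈ 46.43

46.43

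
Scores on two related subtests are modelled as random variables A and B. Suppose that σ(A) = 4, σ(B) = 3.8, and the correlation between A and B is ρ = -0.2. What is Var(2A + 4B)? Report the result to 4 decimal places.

246.4000

Var(A) = (4)² = 16;  Var(B) = (3.8)² = 14.44
Cov(A,B) = ρ·σ(A)·σ(B) = -0.2·4·3.8 = -3.04
Var(2A + 4B) = (2)²·Var(A) + (4)²·Var(B) + 2·(2)·(4)·Cov(A,B)
= 4·16 + 16·14.44 + 16·-3.04 = 246.4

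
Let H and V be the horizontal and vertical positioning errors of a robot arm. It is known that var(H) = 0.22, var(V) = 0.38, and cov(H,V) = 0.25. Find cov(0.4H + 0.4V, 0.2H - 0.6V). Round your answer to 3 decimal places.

cov(0.4H + 0.4V, 0.2H - 0.6V) = (0.4)(0.2)var(H) + (0.4)(-0.6)var(V) + [(0.4)(-0.6) + (0.4)(0.2)]cov(H,V)
= 0.08·0.22 + -0.24·0.38 + -0.16·0.25 = -0.1136

-0.114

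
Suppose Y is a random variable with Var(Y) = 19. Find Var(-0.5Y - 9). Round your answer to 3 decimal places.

Var(-0.5Y - 9) = (-0.5)²·Var(Y) = 0.25·19 = 4.75

4.750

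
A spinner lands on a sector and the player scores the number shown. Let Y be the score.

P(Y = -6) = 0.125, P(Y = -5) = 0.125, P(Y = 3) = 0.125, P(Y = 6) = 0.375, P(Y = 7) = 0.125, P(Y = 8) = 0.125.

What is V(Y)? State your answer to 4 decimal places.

26.6094

E[Y] = (-6)(0.125) + (-5)(0.125) + (3)(0.125) + (6)(0.375) + (7)(0.125) + (8)(0.125) = 3.125
E[Y²] = (-6)²(0.125) + (-5)²(0.125) + (3)²(0.125) + (6)²(0.375) + (7)²(0.125) + (8)²(0.125) = 36.375
V(Y) = E[Y²] − (E[Y])² = 36.375 − (3.125)² = 26.609375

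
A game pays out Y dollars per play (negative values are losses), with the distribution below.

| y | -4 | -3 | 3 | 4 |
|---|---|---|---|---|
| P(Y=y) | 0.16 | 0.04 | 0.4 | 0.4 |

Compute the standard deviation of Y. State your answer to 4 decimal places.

2.9595

E[Y] = (-4)(0.16) + (-3)(0.04) + (3)(0.4) + (4)(0.4) = 2.04
E[Y²] = (-4)²(0.16) + (-3)²(0.04) + (3)²(0.4) + (4)²(0.4) = 12.92
Var(Y) = E[Y²] − (E[Y])² = 12.92 − (2.04)² = 8.7584
SD(Y) = √8.7584 ≈ 2.9595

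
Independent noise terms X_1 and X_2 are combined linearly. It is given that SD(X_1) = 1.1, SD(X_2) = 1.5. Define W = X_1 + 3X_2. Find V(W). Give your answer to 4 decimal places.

21.4600

V(X_1) = 1.21, V(X_2) = 2.25
By independence, V(W) = (1)²V(X_1) + (3)²V(X_2)
= (1)²·1.21 + (3)²·2.25 = 21.46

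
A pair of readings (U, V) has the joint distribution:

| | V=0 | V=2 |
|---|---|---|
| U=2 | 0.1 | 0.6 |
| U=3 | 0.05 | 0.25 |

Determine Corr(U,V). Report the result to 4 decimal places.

-0.0306

E[U] = 2.3,  E[V] = 1.7
E[UV] = 3.9
Cov(U,V) = E[UV] − E[U]E[V] = 3.9 − (2.3)(1.7) = -0.01
var(U) = 0.21,  var(V) = 0.51
ρ = -0.01 / √(0.21·0.51) ≈ -0.0306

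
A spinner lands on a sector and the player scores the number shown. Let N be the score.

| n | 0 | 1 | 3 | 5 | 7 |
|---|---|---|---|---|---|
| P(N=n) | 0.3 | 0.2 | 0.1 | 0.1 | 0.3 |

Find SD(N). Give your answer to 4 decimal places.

2.9479

E[N] = (0)(0.3) + (1)(0.2) + (3)(0.1) + (5)(0.1) + (7)(0.3) = 3.1
E[N²] = (0)²(0.3) + (1)²(0.2) + (3)²(0.1) + (5)²(0.1) + (7)²(0.3) = 18.3
var(N) = E[N²] − (E[N])² = 18.3 − (3.1)² = 8.69
SD(N) = √8.69 ≈ 2.9479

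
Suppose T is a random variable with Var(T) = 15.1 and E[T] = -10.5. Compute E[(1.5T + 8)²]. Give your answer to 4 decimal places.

E[1.5T + 8] = 1.5·-10.5 + 8 = -7.75
Var(1.5T + 8) = (1.5)²·15.1 = 33.975
E[(1.5T + 8)²] = Var((1.5T + 8)) + (E[(1.5T + 8)])² = 33.975 + (-7.75)² = 94.0375

94.0375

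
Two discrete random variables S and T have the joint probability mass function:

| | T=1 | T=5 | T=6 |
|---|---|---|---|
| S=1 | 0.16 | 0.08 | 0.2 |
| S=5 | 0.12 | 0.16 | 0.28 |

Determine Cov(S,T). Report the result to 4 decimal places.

0.6336

E[S] = 3.24,  E[T] = 4.36
E[ST] = 14.76
Cov(S,T) = E[ST] − E[S]E[T] = 14.76 − (3.24)(4.36) = 0.6336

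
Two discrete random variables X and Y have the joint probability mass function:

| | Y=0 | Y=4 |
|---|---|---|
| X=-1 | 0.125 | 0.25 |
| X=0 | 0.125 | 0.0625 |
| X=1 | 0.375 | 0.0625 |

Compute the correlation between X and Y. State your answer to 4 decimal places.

-0.4845

E[X] = 0.0625,  E[Y] = 1.5
E[XY] = -0.75
Cov(X,Y) = E[XY] − E[X]E[Y] = -0.75 − (0.0625)(1.5) = -0.84375
Var(X) = 0.80859375,  Var(Y) = 3.75
ρ = -0.84375 / √(0.80859375·3.75) ≈ -0.4845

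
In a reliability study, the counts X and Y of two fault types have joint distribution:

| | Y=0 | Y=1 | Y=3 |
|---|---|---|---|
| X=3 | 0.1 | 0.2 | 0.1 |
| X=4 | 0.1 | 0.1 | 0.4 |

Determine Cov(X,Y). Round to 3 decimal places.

E[X] = 3.6,  E[Y] = 1.8
E[XY] = 6.7
Cov(X,Y) = E[XY] − E[X]E[Y] = 6.7 − (3.6)(1.8) = 0.22

0.220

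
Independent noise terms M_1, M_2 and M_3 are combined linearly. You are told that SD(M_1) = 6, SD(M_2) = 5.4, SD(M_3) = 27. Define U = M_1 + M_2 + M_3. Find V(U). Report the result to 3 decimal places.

794.160

V(M_1) = 36, V(M_2) = 29.16, V(M_3) = 729
By independence, V(U) = (1)²V(M_1) + (1)²V(M_2) + (1)²V(M_3)
= (1)²·36 + (1)²·29.16 + (1)²·729 = 794.16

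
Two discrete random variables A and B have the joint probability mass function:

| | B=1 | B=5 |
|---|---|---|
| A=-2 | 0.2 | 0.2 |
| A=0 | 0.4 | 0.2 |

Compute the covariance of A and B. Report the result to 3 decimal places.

-0.320

E[A] = -0.8,  E[B] = 2.6
E[AB] = -2.4
Cov(A,B) = E[AB] − E[A]E[B] = -2.4 − (-0.8)(2.6) = -0.32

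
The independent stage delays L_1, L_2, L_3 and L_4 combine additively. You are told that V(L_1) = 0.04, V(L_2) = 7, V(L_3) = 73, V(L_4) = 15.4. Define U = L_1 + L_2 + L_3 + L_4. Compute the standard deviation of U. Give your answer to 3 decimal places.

By independence, V(U) = (1)²V(L_1) + (1)²V(L_2) + (1)²V(L_3) + (1)²V(L_4)
= (1)²·0.04 + (1)²·7 + (1)²·73 + (1)²·15.4 = 95.44
SD(U) = √95.44 ≈ 9.769

9.769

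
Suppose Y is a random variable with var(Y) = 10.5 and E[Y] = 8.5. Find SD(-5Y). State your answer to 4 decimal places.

var(-5Y) = (-5)²·10.5 = 262.5
SD(-5Y) = √262.5 ≈ 16.2019

16.2019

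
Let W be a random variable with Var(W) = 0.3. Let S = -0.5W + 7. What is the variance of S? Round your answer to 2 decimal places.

Var(-0.5W + 7) = (-0.5)²·Var(W) = 0.25·0.3 = 0.075

0.08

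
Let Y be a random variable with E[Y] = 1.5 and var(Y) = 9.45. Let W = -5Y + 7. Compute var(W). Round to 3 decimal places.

var(-5Y + 7) = (-5)²·var(Y) = 25·9.45 = 236.25

236.250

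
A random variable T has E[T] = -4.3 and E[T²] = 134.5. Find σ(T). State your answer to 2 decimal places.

V(T) = 134.5 − (-4.3)² = 116.01
σ(T) = √116.01 ≈ 10.77

10.77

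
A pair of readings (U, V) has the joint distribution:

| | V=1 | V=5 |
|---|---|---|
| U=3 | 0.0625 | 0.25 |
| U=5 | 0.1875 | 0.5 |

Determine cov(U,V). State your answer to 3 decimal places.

-0.125

E[U] = 4.375,  E[V] = 4
E[UV] = 17.375
cov(U,V) = E[UV] − E[U]E[V] = 17.375 − (4.375)(4) = -0.125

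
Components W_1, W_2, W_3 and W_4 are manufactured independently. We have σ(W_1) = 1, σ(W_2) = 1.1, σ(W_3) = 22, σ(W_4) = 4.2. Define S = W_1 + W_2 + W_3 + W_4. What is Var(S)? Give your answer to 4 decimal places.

503.8500

Var(W_1) = 1, Var(W_2) = 1.21, Var(W_3) = 484, Var(W_4) = 17.64
By independence, Var(S) = (1)²Var(W_1) + (1)²Var(W_2) + (1)²Var(W_3) + (1)²Var(W_4)
= (1)²·1 + (1)²·1.21 + (1)²·484 + (1)²·17.64 = 503.85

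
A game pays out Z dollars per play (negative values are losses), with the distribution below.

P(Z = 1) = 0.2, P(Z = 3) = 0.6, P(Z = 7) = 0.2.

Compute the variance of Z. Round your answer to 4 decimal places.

3.8400

E[Z] = (1)(0.2) + (3)(0.6) + (7)(0.2) = 3.4
E[Z²] = (1)²(0.2) + (3)²(0.6) + (7)²(0.2) = 15.4
V(Z) = E[Z²] − (E[Z])² = 15.4 − (3.4)² = 3.84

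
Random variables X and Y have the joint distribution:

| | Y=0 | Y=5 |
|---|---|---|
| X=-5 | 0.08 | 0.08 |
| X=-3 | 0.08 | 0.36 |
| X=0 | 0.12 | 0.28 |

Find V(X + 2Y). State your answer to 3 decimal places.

E[X] = -2.12,  E[Y] = 3.6,  E[XY] = -7.4
V(X) = 7.96 − (-2.12)² = 3.4656;  V(Y) = 18 − (3.6)² = 5.04
Cov(X,Y) = -7.4 − (-2.12)(3.6) = 0.232
V(X + 2Y) = (1)²·3.4656 + (2)²·5.04 + 2·(1)·(2)·0.232 = 24.5536

24.554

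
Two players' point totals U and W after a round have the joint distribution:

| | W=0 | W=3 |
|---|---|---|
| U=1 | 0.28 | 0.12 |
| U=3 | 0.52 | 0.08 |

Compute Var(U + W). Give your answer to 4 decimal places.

1.9200

E[U] = 2.2,  E[W] = 0.6,  E[UW] = 1.08
Var(U) = 5.8 − (2.2)² = 0.96;  Var(W) = 1.8 − (0.6)² = 1.44
cov(U,W) = 1.08 − (2.2)(0.6) = -0.24
Var(U + W) = (1)²·0.96 + (1)²·1.44 + 2·(1)·(1)·-0.24 = 1.92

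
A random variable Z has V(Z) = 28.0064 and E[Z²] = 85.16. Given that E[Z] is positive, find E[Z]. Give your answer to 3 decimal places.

(E[Z])² = E[Z²] − V(Z) = 85.16 − 28.0064 = 57.1536
E[Z] = √57.1536 = 7.56

7.560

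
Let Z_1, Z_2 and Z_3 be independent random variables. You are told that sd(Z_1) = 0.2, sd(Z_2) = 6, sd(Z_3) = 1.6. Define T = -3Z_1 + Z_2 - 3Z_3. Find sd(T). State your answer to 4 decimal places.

7.7071

V(Z_1) = 0.04, V(Z_2) = 36, V(Z_3) = 2.56
By independence, V(T) = (-3)²V(Z_1) + (1)²V(Z_2) + (-3)²V(Z_3)
= (-3)²·0.04 + (1)²·36 + (-3)²·2.56 = 59.4
sd(T) = √59.4 ≈ 7.7071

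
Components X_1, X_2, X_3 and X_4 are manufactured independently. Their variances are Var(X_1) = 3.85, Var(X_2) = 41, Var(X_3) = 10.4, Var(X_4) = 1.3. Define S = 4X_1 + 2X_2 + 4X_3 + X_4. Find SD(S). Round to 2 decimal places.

By independence, Var(S) = (4)²Var(X_1) + (2)²Var(X_2) + (4)²Var(X_3) + (1)²Var(X_4)
= (4)²·3.85 + (2)²·41 + (4)²·10.4 + (1)²·1.3 = 393.3
SD(S) = √393.3 ≈ 19.83

19.83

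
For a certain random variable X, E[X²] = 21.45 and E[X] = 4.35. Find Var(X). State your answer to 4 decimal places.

Var(X) = 21.45 − (4.35)² = 2.5275

2.5275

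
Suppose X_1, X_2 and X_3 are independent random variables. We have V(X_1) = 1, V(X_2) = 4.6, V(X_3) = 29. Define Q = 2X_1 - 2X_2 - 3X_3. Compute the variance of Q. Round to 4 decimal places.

283.4000

By independence, V(Q) = (2)²V(X_1) + (-2)²V(X_2) + (-3)²V(X_3)
= (2)²·1 + (-2)²·4.6 + (-3)²·29 = 283.4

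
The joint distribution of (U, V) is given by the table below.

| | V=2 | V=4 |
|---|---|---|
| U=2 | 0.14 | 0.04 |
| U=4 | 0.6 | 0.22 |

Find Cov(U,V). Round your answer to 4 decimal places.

E[U] = 3.64,  E[V] = 2.52
E[UV] = 9.2
Cov(U,V) = E[UV] − E[U]E[V] = 9.2 − (3.64)(2.52) = 0.0272

0.0272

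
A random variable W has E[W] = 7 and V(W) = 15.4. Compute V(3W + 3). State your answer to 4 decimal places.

138.6000

V(3W + 3) = (3)²·V(W) = 9·15.4 = 138.6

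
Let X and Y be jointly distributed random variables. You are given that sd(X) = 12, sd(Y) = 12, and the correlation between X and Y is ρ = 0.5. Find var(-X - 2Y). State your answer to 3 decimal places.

var(X) = (12)² = 144;  var(Y) = (12)² = 144
Cov(X,Y) = ρ·sd(X)·sd(Y) = 0.5·12·12 = 72
var(-X - 2Y) = (-1)²·var(X) + (-2)²·var(Y) + 2·(-1)·(-2)·Cov(X,Y)
= 1·144 + 4·144 + 4·72 = 1008

1008.000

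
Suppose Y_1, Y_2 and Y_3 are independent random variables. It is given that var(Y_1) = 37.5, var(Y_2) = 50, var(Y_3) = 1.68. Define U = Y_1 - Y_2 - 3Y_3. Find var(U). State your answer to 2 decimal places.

By independence, var(U) = (1)²var(Y_1) + (-1)²var(Y_2) + (-3)²var(Y_3)
= (1)²·37.5 + (-1)²·50 + (-3)²·1.68 = 102.62

102.62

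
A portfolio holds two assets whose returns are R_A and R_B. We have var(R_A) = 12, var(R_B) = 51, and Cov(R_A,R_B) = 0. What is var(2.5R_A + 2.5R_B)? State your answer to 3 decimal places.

393.750

var(2.5R_A + 2.5R_B) = (2.5)²·var(R_A) + (2.5)²·var(R_B) + 2·(2.5)·(2.5)·Cov(R_A,R_B)
= 6.25·12 + 6.25·51 + 12.5·0 = 393.75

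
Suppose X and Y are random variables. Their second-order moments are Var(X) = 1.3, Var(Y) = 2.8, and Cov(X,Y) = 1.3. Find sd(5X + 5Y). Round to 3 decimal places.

12.942

Var(5X + 5Y) = (5)²·Var(X) + (5)²·Var(Y) + 2·(5)·(5)·Cov(X,Y)
= 25·1.3 + 25·2.8 + 50·1.3 = 167.5
sd(5X + 5Y) = √167.5 ≈ 12.942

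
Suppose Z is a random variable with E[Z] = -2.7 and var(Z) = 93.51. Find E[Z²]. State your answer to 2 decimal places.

100.80

E[Z²] = var(Z) + (E[Z])² = 93.51 + (-2.7)² = 100.8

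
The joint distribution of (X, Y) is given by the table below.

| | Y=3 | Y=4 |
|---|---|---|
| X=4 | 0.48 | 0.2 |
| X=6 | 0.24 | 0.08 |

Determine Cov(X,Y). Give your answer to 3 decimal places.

E[X] = 4.64,  E[Y] = 3.28
E[XY] = 15.2
Cov(X,Y) = E[XY] − E[X]E[Y] = 15.2 − (4.64)(3.28) = -0.0192

-0.019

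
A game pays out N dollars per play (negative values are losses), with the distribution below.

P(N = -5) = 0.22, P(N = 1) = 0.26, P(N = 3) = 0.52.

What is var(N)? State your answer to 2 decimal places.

9.92

E[N] = (-5)(0.22) + (1)(0.26) + (3)(0.52) = 0.72
E[N²] = (-5)²(0.22) + (1)²(0.26) + (3)²(0.52) = 10.44
var(N) = E[N²] − (E[N])² = 10.44 − (0.72)² = 9.9216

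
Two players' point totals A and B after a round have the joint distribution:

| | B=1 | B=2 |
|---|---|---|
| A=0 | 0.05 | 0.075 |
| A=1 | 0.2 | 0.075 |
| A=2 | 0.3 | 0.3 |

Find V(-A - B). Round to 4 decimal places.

E[A] = 1.475,  E[B] = 1.45,  E[AB] = 2.15
V(A) = 2.675 − (1.475)² = 0.499375;  V(B) = 2.35 − (1.45)² = 0.2475
cov(A,B) = 2.15 − (1.475)(1.45) = 0.01125
V(-A - B) = (-1)²·0.499375 + (-1)²·0.2475 + 2·(-1)·(-1)·0.01125 = 0.769375

0.7694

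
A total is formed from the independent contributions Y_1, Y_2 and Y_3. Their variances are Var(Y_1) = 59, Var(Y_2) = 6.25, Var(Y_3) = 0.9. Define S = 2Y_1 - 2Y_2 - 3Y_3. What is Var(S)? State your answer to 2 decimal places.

By independence, Var(S) = (2)²Var(Y_1) + (-2)²Var(Y_2) + (-3)²Var(Y_3)
= (2)²·59 + (-2)²·6.25 + (-3)²·0.9 = 269.1

269.10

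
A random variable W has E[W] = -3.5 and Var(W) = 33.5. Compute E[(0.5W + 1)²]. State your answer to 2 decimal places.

E[0.5W + 1] = 0.5·-3.5 + 1 = -0.75
Var(0.5W + 1) = (0.5)²·33.5 = 8.375
E[(0.5W + 1)²] = Var((0.5W + 1)) + (E[(0.5W + 1)])² = 8.375 + (-0.75)² = 8.9375

8.94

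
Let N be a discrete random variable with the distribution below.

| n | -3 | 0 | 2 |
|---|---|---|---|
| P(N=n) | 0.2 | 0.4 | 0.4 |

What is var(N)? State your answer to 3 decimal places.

3.360

E[N] = (-3)(0.2) + (0)(0.4) + (2)(0.4) = 0.2
E[N²] = (-3)²(0.2) + (0)²(0.4) + (2)²(0.4) = 3.4
var(N) = E[N²] − (E[N])² = 3.4 − (0.2)² = 3.36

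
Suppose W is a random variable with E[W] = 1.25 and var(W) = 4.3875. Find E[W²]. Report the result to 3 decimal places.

E[W²] = var(W) + (E[W])² = 4.3875 + (1.25)² = 5.95

5.950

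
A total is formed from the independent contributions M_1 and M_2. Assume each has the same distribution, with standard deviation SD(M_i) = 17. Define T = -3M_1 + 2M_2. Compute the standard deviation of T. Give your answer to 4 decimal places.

61.2944

V(M_i) = (17)² = 289
By independence, V(T) = (-3)²V(M_1) + (2)²V(M_2)
= (-3)²·289 + (2)²·289 = 3757
SD(T) = √3757 ≈ 61.2944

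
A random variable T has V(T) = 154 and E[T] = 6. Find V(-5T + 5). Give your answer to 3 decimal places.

V(-5T + 5) = (-5)²·V(T) = 25·154 = 3850

3850.000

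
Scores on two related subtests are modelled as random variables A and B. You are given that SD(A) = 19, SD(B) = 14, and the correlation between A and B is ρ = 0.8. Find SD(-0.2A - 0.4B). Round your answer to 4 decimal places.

Var(A) = (19)² = 361;  Var(B) = (14)² = 196
cov(A,B) = ρ·SD(A)·SD(B) = 0.8·19·14 = 212.8
Var(-0.2A - 0.4B) = (-0.2)²·Var(A) + (-0.4)²·Var(B) + 2·(-0.2)·(-0.4)·cov(A,B)
= 0.04·361 + 0.16·196 + 0.16·212.8 = 79.848
SD(-0.2A - 0.4B) = √79.848 ≈ 8.9358

8.9358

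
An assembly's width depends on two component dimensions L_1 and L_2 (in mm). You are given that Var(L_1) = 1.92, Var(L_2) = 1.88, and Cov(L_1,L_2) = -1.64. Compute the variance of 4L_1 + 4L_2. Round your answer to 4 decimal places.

Var(4L_1 + 4L_2) = (4)²·Var(L_1) + (4)²·Var(L_2) + 2·(4)·(4)·Cov(L_1,L_2)
= 16·1.92 + 16·1.88 + 32·-1.64 = 8.32

8.3200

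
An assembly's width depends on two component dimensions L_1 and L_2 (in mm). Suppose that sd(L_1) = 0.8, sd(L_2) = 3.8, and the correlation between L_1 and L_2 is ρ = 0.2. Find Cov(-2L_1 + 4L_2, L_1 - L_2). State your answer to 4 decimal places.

var(L_1) = (0.8)² = 0.64;  var(L_2) = (3.8)² = 14.44
Cov(L_1,L_2) = ρ·sd(L_1)·sd(L_2) = 0.2·0.8·3.8 = 0.608
Cov(-2L_1 + 4L_2, L_1 - L_2) = (-2)(1)var(L_1) + (4)(-1)var(L_2) + [(-2)(-1) + (4)(1)]Cov(L_1,L_2)
= -2·0.64 + -4·14.44 + 6·0.608 = -55.392

-55.3920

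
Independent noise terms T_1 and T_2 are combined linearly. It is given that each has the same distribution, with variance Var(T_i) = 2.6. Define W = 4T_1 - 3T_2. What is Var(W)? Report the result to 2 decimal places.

By independence, Var(W) = (4)²Var(T_1) + (-3)²Var(T_2)
= (4)²·2.6 + (-3)²·2.6 = 65

65.00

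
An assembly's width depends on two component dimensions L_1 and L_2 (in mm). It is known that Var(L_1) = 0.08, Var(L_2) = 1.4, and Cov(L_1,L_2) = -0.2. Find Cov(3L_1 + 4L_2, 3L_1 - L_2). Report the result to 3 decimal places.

-6.680

Cov(3L_1 + 4L_2, 3L_1 - L_2) = (3)(3)Var(L_1) + (4)(-1)Var(L_2) + [(3)(-1) + (4)(3)]Cov(L_1,L_2)
= 9·0.08 + -4·1.4 + 9·-0.2 = -6.68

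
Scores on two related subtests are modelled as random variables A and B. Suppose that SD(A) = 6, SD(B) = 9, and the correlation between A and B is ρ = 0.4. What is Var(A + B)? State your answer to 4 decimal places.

Var(A) = (6)² = 36;  Var(B) = (9)² = 81
Cov(A,B) = ρ·SD(A)·SD(B) = 0.4·6·9 = 21.6
Var(A + B) = (1)²·Var(A) + (1)²·Var(B) + 2·(1)·(1)·Cov(A,B)
= 1·36 + 1·81 + 2·21.6 = 160.2

160.2000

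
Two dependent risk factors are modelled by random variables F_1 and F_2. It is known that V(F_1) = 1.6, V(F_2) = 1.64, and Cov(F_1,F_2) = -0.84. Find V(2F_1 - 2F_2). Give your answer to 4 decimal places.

19.6800

V(2F_1 - 2F_2) = (2)²·V(F_1) + (-2)²·V(F_2) + 2·(2)·(-2)·Cov(F_1,F_2)
= 4·1.6 + 4·1.64 + -8·-0.84 = 19.68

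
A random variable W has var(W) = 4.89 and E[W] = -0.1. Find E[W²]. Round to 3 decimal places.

4.900

E[W²] = var(W) + (E[W])² = 4.89 + (-0.1)² = 4.9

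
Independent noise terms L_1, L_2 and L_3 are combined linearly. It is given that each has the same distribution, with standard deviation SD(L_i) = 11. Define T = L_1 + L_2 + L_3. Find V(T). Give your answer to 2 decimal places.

363.00

V(L_i) = (11)² = 121
By independence, V(T) = (1)²V(L_1) + (1)²V(L_2) + (1)²V(L_3)
= (1)²·121 + (1)²·121 + (1)²·121 = 363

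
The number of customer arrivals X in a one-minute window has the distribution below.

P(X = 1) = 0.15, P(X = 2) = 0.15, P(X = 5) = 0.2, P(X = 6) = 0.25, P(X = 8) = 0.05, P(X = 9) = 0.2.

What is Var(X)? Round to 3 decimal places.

E[X] = (1)(0.15) + (2)(0.15) + (5)(0.2) + (6)(0.25) + (8)(0.05) + (9)(0.2) = 5.15
E[X²] = (1)²(0.15) + (2)²(0.15) + (5)²(0.2) + (6)²(0.25) + (8)²(0.05) + (9)²(0.2) = 34.15
Var(X) = E[X²] − (E[X])² = 34.15 − (5.15)² = 7.6275

7.628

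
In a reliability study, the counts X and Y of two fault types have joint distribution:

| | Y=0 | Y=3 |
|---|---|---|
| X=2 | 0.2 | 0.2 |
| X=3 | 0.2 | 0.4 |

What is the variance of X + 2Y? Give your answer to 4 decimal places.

E[X] = 2.6,  E[Y] = 1.8,  E[XY] = 4.8
V(X) = 7 − (2.6)² = 0.24;  V(Y) = 5.4 − (1.8)² = 2.16
Cov(X,Y) = 4.8 − (2.6)(1.8) = 0.12
V(X + 2Y) = (1)²·0.24 + (2)²·2.16 + 2·(1)·(2)·0.12 = 9.36

9.3600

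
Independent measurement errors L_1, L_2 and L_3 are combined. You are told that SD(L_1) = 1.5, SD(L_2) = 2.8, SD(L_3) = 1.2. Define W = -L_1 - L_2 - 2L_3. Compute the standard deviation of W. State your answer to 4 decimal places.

3.9812

var(L_1) = 2.25, var(L_2) = 7.84, var(L_3) = 1.44
By independence, var(W) = (-1)²var(L_1) + (-1)²var(L_2) + (-2)²var(L_3)
= (-1)²·2.25 + (-1)²·7.84 + (-2)²·1.44 = 15.85
SD(W) = √15.85 ≈ 3.9812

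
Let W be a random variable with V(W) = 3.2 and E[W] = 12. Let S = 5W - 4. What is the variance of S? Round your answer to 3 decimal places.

80.000

V(5W - 4) = (5)²·V(W) = 25·3.2 = 80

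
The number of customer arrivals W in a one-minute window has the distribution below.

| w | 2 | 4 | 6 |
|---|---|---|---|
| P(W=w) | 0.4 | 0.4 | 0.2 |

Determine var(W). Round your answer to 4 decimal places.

E[W] = (2)(0.4) + (4)(0.4) + (6)(0.2) = 3.6
E[W²] = (2)²(0.4) + (4)²(0.4) + (6)²(0.2) = 15.2
var(W) = E[W²] − (E[W])² = 15.2 − (3.6)² = 2.24

2.2400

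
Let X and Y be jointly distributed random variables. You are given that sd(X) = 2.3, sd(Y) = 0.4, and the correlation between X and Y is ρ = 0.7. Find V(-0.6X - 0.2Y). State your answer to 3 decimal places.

V(X) = (2.3)² = 5.29;  V(Y) = (0.4)² = 0.16
Cov(X,Y) = ρ·sd(X)·sd(Y) = 0.7·2.3·0.4 = 0.644
V(-0.6X - 0.2Y) = (-0.6)²·V(X) + (-0.2)²·V(Y) + 2·(-0.6)·(-0.2)·Cov(X,Y)
= 0.36·5.29 + 0.04·0.16 + 0.24·0.644 = 2.06536

2.065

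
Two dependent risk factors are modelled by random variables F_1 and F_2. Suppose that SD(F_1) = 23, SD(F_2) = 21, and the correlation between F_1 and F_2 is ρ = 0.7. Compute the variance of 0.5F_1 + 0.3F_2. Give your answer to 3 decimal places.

V(F_1) = (23)² = 529;  V(F_2) = (21)² = 441
Cov(F_1,F_2) = ρ·SD(F_1)·SD(F_2) = 0.7·23·21 = 338.1
V(0.5F_1 + 0.3F_2) = (0.5)²·V(F_1) + (0.3)²·V(F_2) + 2·(0.5)·(0.3)·Cov(F_1,F_2)
= 0.25·529 + 0.09·441 + 0.3·338.1 = 273.37

273.370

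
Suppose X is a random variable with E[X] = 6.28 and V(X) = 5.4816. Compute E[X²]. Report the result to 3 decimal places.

44.920

E[X²] = V(X) + (E[X])² = 5.4816 + (6.28)² = 44.92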